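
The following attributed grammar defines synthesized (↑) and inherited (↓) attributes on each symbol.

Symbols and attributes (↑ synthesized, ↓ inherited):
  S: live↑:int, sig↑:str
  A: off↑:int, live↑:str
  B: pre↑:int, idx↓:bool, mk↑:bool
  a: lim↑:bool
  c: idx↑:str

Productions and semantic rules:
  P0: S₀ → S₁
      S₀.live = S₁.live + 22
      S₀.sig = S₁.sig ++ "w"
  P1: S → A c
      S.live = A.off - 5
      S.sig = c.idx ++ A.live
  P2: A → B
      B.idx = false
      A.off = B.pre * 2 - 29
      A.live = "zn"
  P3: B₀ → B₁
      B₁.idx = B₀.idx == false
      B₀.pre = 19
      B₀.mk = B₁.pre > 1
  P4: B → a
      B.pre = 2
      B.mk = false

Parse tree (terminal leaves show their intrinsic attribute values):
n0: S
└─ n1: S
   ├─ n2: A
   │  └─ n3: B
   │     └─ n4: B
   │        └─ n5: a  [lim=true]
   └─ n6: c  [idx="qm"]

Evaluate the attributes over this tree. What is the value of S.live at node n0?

1. n3.idx = false  [false]
2. n4.idx = true  [B₀.idx == false]
3. n5.lim = true  [terminal]
4. n4.pre = 2  [2]
5. n4.mk = false  [false]
6. n3.pre = 19  [19]
7. n3.mk = true  [B₁.pre > 1]
8. n2.off = 9  [B.pre * 2 - 29]
9. n2.live = "zn"  ["zn"]
10. n6.idx = "qm"  [terminal]
11. n1.live = 4  [A.off - 5]
12. n1.sig = "qmzn"  [c.idx ++ A.live]
13. n0.live = 26  [S₁.live + 22]
14. n0.sig = "qmznw"  [S₁.sig ++ "w"]

26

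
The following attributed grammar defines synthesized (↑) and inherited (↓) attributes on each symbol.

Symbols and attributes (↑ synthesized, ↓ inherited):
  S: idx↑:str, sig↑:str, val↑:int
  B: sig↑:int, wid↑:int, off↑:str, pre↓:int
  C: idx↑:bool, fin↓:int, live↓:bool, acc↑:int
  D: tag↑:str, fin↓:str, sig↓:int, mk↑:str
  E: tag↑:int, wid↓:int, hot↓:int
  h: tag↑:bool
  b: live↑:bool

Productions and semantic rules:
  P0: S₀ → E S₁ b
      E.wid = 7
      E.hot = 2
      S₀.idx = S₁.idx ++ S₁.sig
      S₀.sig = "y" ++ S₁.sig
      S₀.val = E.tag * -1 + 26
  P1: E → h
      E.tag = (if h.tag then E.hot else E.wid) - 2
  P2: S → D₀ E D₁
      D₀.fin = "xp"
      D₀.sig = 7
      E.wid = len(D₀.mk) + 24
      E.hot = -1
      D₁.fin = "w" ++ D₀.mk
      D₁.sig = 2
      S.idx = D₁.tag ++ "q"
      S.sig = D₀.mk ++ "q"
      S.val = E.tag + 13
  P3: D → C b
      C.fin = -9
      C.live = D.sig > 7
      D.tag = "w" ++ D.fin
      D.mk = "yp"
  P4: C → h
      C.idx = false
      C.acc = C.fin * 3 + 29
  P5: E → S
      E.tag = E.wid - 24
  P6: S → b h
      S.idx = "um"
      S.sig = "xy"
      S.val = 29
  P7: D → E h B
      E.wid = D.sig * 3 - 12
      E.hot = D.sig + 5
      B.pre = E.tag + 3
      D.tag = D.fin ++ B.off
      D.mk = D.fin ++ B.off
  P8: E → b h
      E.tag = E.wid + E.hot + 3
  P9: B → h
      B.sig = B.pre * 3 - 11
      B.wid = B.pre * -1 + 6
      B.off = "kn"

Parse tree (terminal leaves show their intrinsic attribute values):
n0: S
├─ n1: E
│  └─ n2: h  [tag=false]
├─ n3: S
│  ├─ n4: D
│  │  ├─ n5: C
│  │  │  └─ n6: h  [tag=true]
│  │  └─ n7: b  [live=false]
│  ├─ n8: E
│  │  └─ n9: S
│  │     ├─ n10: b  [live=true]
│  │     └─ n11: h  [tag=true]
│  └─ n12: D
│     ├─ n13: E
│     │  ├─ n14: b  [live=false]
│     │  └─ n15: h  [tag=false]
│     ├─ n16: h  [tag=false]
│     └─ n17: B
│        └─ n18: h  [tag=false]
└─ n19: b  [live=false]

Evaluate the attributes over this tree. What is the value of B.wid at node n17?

1. n1.wid = 7  [7]
2. n1.hot = 2  [2]
3. n2.tag = false  [terminal]
4. n1.tag = 5  [(if h.tag then E.hot else E.wid) - 2]
5. n4.fin = "xp"  ["xp"]
6. n4.sig = 7  [7]
7. n5.fin = -9  [-9]
8. n5.live = false  [D.sig > 7]
9. n6.tag = true  [terminal]
10. n5.idx = false  [false]
11. n5.acc = 2  [C.fin * 3 + 29]
12. n7.live = false  [terminal]
13. n4.tag = "wxp"  ["w" ++ D.fin]
14. n4.mk = "yp"  ["yp"]
15. n8.wid = 26  [len(D₀.mk) + 24]
16. n8.hot = -1  [-1]
17. n10.live = true  [terminal]
18. n11.tag = true  [terminal]
19. n9.idx = "um"  ["um"]
20. n9.sig = "xy"  ["xy"]
21. n9.val = 29  [29]
22. n8.tag = 2  [E.wid - 24]
23. n12.fin = "wyp"  ["w" ++ D₀.mk]
24. n12.sig = 2  [2]
25. n13.wid = -6  [D.sig * 3 - 12]
26. n13.hot = 7  [D.sig + 5]
27. n14.live = false  [terminal]
28. n15.tag = false  [terminal]
29. n13.tag = 4  [E.wid + E.hot + 3]
30. n16.tag = false  [terminal]
31. n17.pre = 7  [E.tag + 3]
32. n18.tag = false  [terminal]
33. n17.sig = 10  [B.pre * 3 - 11]
34. n17.wid = -1  [B.pre * -1 + 6]
35. n17.off = "kn"  ["kn"]
36. n12.tag = "wypkn"  [D.fin ++ B.off]
37. n12.mk = "wypkn"  [D.fin ++ B.off]
38. n3.idx = "wypknq"  [D₁.tag ++ "q"]
39. n3.sig = "ypq"  [D₀.mk ++ "q"]
40. n3.val = 15  [E.tag + 13]
41. n19.live = false  [terminal]
42. n0.idx = "wypknqypq"  [S₁.idx ++ S₁.sig]
43. n0.sig = "yypq"  ["y" ++ S₁.sig]
44. n0.val = 21  [E.tag * -1 + 26]

-1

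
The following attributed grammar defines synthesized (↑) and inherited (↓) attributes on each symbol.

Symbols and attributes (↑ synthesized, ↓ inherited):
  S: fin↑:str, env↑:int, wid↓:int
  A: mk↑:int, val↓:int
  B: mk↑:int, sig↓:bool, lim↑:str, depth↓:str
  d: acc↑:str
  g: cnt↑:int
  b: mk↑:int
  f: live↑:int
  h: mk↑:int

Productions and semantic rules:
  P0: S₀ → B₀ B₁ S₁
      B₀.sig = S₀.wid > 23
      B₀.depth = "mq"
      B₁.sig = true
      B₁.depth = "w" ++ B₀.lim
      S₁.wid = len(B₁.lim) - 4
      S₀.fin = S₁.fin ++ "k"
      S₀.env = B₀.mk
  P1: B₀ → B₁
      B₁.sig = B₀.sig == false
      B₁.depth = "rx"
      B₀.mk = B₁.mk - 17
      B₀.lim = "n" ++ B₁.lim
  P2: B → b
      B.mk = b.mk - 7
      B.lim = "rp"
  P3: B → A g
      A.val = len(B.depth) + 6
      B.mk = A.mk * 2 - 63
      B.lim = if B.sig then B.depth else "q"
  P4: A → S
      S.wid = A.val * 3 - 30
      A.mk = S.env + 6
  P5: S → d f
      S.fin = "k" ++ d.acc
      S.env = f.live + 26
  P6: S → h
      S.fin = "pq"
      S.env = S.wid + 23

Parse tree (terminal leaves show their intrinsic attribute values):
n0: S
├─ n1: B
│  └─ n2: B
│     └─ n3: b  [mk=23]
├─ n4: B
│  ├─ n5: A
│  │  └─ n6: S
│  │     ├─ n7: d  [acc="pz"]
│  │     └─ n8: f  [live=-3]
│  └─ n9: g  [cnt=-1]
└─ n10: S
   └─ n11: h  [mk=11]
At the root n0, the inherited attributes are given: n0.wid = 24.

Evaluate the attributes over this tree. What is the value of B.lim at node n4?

"wnrp"

1. n0.wid = 24  [given at root]
2. n1.sig = true  [S₀.wid > 23]
3. n1.depth = "mq"  ["mq"]
4. n2.sig = false  [B₀.sig == false]
5. n2.depth = "rx"  ["rx"]
6. n3.mk = 23  [terminal]
7. n2.mk = 16  [b.mk - 7]
8. n2.lim = "rp"  ["rp"]
9. n1.mk = -1  [B₁.mk - 17]
10. n1.lim = "nrp"  ["n" ++ B₁.lim]
11. n4.sig = true  [true]
12. n4.depth = "wnrp"  ["w" ++ B₀.lim]
13. n5.val = 10  [len(B.depth) + 6]
14. n6.wid = 0  [A.val * 3 - 30]
15. n7.acc = "pz"  [terminal]
16. n8.live = -3  [terminal]
17. n6.fin = "kpz"  ["k" ++ d.acc]
18. n6.env = 23  [f.live + 26]
19. n5.mk = 29  [S.env + 6]
20. n9.cnt = -1  [terminal]
21. n4.mk = -5  [A.mk * 2 - 63]
22. n4.lim = "wnrp"  [if B.sig then B.depth else "q"]
23. n10.wid = 0  [len(B₁.lim) - 4]
24. n11.mk = 11  [terminal]
25. n10.fin = "pq"  ["pq"]
26. n10.env = 23  [S.wid + 23]
27. n0.fin = "pqk"  [S₁.fin ++ "k"]
28. n0.env = -1  [B₀.mk]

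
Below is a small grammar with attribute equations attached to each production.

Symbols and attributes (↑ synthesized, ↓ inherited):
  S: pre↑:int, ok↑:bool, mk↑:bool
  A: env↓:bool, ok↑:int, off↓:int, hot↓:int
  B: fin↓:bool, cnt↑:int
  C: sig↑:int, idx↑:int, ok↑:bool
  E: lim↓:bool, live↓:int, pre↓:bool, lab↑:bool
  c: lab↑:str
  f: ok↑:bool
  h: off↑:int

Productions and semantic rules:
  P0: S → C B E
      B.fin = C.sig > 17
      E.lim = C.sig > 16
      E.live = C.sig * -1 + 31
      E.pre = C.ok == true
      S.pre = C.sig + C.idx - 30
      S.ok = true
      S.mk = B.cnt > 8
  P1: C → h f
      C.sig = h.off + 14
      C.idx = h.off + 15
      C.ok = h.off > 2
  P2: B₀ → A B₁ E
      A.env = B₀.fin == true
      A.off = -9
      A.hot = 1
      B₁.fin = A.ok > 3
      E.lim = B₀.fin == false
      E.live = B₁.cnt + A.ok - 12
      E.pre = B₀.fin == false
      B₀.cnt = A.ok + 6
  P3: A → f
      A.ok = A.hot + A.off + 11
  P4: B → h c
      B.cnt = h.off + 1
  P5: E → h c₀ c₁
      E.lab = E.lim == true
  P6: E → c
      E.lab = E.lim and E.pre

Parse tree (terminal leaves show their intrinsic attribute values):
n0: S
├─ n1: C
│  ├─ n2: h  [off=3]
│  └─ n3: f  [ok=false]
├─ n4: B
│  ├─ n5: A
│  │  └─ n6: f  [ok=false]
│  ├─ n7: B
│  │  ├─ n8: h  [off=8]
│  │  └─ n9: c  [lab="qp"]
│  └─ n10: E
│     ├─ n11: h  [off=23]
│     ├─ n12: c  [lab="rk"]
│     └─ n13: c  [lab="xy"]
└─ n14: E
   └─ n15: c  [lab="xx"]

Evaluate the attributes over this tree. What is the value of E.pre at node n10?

1. n2.off = 3  [terminal]
2. n3.ok = false  [terminal]
3. n1.sig = 17  [h.off + 14]
4. n1.idx = 18  [h.off + 15]
5. n1.ok = true  [h.off > 2]
6. n4.fin = false  [C.sig > 17]
7. n5.env = false  [B₀.fin == true]
8. n5.off = -9  [-9]
9. n5.hot = 1  [1]
10. n6.ok = false  [terminal]
11. n5.ok = 3  [A.hot + A.off + 11]
12. n7.fin = false  [A.ok > 3]
13. n8.off = 8  [terminal]
14. n9.lab = "qp"  [terminal]
15. n7.cnt = 9  [h.off + 1]
16. n10.lim = true  [B₀.fin == false]
17. n10.live = 0  [B₁.cnt + A.ok - 12]
18. n10.pre = true  [B₀.fin == false]
19. n11.off = 23  [terminal]
20. n12.lab = "rk"  [terminal]
21. n13.lab = "xy"  [terminal]
22. n10.lab = true  [E.lim == true]
23. n4.cnt = 9  [A.ok + 6]
24. n14.lim = true  [C.sig > 16]
25. n14.live = 14  [C.sig * -1 + 31]
26. n14.pre = true  [C.ok == true]
27. n15.lab = "xx"  [terminal]
28. n14.lab = true  [E.lim and E.pre]
29. n0.pre = 5  [C.sig + C.idx - 30]
30. n0.ok = true  [true]
31. n0.mk = true  [B.cnt > 8]

true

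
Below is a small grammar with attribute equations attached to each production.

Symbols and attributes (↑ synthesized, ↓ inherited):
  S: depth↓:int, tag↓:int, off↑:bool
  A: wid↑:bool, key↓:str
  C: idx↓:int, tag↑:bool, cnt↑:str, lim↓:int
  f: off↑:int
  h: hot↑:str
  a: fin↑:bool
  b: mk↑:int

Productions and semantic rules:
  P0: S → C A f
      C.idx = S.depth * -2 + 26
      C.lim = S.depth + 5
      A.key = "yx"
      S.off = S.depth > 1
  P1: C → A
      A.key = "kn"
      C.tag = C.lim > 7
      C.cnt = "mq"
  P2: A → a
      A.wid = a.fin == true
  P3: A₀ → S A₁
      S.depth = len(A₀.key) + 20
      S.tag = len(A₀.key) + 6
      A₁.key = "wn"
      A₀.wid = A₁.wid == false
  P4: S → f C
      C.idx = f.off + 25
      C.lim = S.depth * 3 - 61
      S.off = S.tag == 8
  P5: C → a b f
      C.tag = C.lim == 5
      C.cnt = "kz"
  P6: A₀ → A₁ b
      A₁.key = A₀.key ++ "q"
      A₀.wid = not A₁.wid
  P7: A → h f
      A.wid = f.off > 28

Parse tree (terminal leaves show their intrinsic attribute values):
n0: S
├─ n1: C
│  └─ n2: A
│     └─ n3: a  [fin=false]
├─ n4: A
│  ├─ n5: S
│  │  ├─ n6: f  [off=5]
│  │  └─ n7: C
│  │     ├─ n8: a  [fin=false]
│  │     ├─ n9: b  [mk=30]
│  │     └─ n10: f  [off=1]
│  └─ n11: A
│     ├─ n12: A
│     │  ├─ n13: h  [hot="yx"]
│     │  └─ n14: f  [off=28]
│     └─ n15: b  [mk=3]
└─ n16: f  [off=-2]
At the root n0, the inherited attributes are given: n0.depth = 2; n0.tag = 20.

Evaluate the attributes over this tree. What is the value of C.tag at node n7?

true

1. n0.depth = 2  [given at root]
2. n0.tag = 20  [given at root]
3. n1.idx = 22  [S.depth * -2 + 26]
4. n1.lim = 7  [S.depth + 5]
5. n2.key = "kn"  ["kn"]
6. n3.fin = false  [terminal]
7. n2.wid = false  [a.fin == true]
8. n1.tag = false  [C.lim > 7]
9. n1.cnt = "mq"  ["mq"]
10. n4.key = "yx"  ["yx"]
11. n5.depth = 22  [len(A₀.key) + 20]
12. n5.tag = 8  [len(A₀.key) + 6]
13. n6.off = 5  [terminal]
14. n7.idx = 30  [f.off + 25]
15. n7.lim = 5  [S.depth * 3 - 61]
16. n8.fin = false  [terminal]
17. n9.mk = 30  [terminal]
18. n10.off = 1  [terminal]
19. n7.tag = true  [C.lim == 5]
20. n7.cnt = "kz"  ["kz"]
21. n5.off = true  [S.tag == 8]
22. n11.key = "wn"  ["wn"]
23. n12.key = "wnq"  [A₀.key ++ "q"]
24. n13.hot = "yx"  [terminal]
25. n14.off = 28  [terminal]
26. n12.wid = false  [f.off > 28]
27. n15.mk = 3  [terminal]
28. n11.wid = true  [not A₁.wid]
29. n4.wid = false  [A₁.wid == false]
30. n16.off = -2  [terminal]
31. n0.off = true  [S.depth > 1]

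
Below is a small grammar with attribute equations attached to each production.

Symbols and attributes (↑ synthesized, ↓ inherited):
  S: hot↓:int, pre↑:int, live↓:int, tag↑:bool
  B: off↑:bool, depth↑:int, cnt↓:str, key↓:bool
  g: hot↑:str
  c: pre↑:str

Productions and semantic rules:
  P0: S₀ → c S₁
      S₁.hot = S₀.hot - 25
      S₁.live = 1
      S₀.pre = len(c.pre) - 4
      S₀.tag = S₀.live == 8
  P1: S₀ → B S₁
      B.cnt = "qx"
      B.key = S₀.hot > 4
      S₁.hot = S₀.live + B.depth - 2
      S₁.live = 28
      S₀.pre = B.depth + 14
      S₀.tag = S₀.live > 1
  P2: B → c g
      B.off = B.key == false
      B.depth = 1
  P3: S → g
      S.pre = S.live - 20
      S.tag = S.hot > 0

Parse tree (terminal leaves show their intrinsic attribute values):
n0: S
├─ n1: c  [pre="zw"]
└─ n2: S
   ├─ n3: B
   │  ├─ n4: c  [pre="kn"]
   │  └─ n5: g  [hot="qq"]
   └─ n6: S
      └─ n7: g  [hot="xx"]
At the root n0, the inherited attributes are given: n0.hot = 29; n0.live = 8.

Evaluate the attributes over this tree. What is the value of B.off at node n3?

true

1. n0.hot = 29  [given at root]
2. n0.live = 8  [given at root]
3. n1.pre = "zw"  [terminal]
4. n2.hot = 4  [S₀.hot - 25]
5. n2.live = 1  [1]
6. n3.cnt = "qx"  ["qx"]
7. n3.key = false  [S₀.hot > 4]
8. n4.pre = "kn"  [terminal]
9. n5.hot = "qq"  [terminal]
10. n3.off = true  [B.key == false]
11. n3.depth = 1  [1]
12. n6.hot = 0  [S₀.live + B.depth - 2]
13. n6.live = 28  [28]
14. n7.hot = "xx"  [terminal]
15. n6.pre = 8  [S.live - 20]
16. n6.tag = false  [S.hot > 0]
17. n2.pre = 15  [B.depth + 14]
18. n2.tag = false  [S₀.live > 1]
19. n0.pre = -2  [len(c.pre) - 4]
20. n0.tag = true  [S₀.live == 8]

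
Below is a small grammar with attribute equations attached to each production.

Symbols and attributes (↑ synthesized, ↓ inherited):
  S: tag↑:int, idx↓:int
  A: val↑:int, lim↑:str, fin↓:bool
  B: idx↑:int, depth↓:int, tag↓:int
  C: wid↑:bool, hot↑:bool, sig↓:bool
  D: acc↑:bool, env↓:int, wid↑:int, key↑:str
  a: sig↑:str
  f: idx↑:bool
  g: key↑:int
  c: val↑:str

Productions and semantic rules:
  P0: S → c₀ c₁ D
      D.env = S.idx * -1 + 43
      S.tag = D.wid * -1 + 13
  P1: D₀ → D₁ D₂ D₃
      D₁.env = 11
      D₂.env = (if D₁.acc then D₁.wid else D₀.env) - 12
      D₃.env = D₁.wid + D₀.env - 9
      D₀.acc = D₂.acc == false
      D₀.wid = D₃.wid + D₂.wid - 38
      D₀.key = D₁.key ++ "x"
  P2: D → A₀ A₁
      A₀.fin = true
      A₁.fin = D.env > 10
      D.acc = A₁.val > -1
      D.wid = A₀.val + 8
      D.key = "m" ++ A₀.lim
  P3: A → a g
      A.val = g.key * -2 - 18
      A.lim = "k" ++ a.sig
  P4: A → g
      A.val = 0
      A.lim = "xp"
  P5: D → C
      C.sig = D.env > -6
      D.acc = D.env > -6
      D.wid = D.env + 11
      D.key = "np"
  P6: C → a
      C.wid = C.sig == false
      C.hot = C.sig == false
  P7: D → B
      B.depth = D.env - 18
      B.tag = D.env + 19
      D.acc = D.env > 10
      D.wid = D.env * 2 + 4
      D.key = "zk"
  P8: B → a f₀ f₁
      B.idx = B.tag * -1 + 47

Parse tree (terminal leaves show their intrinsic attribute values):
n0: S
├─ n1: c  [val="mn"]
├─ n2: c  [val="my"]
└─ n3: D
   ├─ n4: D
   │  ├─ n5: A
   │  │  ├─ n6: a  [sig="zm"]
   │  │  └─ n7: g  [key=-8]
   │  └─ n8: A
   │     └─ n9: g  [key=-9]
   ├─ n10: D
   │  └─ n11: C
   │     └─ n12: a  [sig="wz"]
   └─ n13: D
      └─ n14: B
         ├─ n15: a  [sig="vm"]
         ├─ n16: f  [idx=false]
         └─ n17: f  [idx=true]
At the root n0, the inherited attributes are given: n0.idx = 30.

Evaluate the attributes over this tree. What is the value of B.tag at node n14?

1. n0.idx = 30  [given at root]
2. n1.val = "mn"  [terminal]
3. n2.val = "my"  [terminal]
4. n3.env = 13  [S.idx * -1 + 43]
5. n4.env = 11  [11]
6. n5.fin = true  [true]
7. n6.sig = "zm"  [terminal]
8. n7.key = -8  [terminal]
9. n5.val = -2  [g.key * -2 - 18]
10. n5.lim = "kzm"  ["k" ++ a.sig]
11. n8.fin = true  [D.env > 10]
12. n9.key = -9  [terminal]
13. n8.val = 0  [0]
14. n8.lim = "xp"  ["xp"]
15. n4.acc = true  [A₁.val > -1]
16. n4.wid = 6  [A₀.val + 8]
17. n4.key = "mkzm"  ["m" ++ A₀.lim]
18. n10.env = -6  [(if D₁.acc then D₁.wid else D₀.env) - 12]
19. n11.sig = false  [D.env > -6]
20. n12.sig = "wz"  [terminal]
21. n11.wid = true  [C.sig == false]
22. n11.hot = true  [C.sig == false]
23. n10.acc = false  [D.env > -6]
24. n10.wid = 5  [D.env + 11]
25. n10.key = "np"  ["np"]
26. n13.env = 10  [D₁.wid + D₀.env - 9]
27. n14.depth = -8  [D.env - 18]
28. n14.tag = 29  [D.env + 19]
29. n15.sig = "vm"  [terminal]
30. n16.idx = false  [terminal]
31. n17.idx = true  [terminal]
32. n14.idx = 18  [B.tag * -1 + 47]
33. n13.acc = false  [D.env > 10]
34. n13.wid = 24  [D.env * 2 + 4]
35. n13.key = "zk"  ["zk"]
36. n3.acc = true  [D₂.acc == false]
37. n3.wid = -9  [D₃.wid + D₂.wid - 38]
38. n3.key = "mkzmx"  [D₁.key ++ "x"]
39. n0.tag = 22  [D.wid * -1 + 13]

29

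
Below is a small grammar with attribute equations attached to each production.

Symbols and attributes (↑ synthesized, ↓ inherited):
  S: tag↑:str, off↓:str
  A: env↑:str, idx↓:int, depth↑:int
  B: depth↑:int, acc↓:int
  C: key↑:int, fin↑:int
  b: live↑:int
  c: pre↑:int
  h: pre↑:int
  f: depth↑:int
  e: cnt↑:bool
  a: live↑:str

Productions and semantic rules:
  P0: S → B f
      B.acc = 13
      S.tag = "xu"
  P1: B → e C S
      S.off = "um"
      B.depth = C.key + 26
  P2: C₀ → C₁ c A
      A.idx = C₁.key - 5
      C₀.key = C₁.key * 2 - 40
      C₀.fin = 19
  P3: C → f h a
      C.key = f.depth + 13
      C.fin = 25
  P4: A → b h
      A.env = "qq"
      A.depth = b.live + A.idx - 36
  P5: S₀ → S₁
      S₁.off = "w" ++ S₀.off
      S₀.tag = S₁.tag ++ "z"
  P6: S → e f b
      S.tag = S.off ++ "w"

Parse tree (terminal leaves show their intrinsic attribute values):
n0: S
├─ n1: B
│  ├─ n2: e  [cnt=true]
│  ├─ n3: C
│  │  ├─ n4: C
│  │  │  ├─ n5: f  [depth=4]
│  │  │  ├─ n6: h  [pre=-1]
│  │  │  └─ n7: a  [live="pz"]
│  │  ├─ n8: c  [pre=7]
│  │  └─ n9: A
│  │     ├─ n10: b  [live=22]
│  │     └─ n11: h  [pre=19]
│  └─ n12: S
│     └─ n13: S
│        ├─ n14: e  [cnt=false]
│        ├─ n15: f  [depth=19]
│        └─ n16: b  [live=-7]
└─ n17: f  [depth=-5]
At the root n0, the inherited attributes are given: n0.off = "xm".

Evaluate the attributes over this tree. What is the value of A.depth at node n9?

1. n0.off = "xm"  [given at root]
2. n1.acc = 13  [13]
3. n2.cnt = true  [terminal]
4. n5.depth = 4  [terminal]
5. n6.pre = -1  [terminal]
6. n7.live = "pz"  [terminal]
7. n4.key = 17  [f.depth + 13]
8. n4.fin = 25  [25]
9. n8.pre = 7  [terminal]
10. n9.idx = 12  [C₁.key - 5]
11. n10.live = 22  [terminal]
12. n11.pre = 19  [terminal]
13. n9.env = "qq"  ["qq"]
14. n9.depth = -2  [b.live + A.idx - 36]
15. n3.key = -6  [C₁.key * 2 - 40]
16. n3.fin = 19  [19]
17. n12.off = "um"  ["um"]
18. n13.off = "wum"  ["w" ++ S₀.off]
19. n14.cnt = false  [terminal]
20. n15.depth = 19  [terminal]
21. n16.live = -7  [terminal]
22. n13.tag = "wumw"  [S.off ++ "w"]
23. n12.tag = "wumwz"  [S₁.tag ++ "z"]
24. n1.depth = 20  [C.key + 26]
25. n17.depth = -5  [terminal]
26. n0.tag = "xu"  ["xu"]

-2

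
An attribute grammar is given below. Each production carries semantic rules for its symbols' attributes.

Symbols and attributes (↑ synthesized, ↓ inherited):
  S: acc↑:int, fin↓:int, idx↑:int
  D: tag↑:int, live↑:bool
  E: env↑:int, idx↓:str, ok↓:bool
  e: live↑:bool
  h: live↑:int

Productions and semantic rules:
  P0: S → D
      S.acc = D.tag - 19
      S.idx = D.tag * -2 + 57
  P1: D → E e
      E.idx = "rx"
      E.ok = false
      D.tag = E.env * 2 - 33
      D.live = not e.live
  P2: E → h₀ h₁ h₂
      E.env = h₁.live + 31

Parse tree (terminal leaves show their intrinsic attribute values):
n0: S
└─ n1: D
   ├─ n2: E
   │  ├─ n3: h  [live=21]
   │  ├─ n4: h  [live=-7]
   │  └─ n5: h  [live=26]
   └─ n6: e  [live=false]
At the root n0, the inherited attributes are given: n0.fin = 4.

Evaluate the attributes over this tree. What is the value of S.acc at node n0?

1. n0.fin = 4  [given at root]
2. n2.idx = "rx"  ["rx"]
3. n2.ok = false  [false]
4. n3.live = 21  [terminal]
5. n4.live = -7  [terminal]
6. n5.live = 26  [terminal]
7. n2.env = 24  [h₁.live + 31]
8. n6.live = false  [terminal]
9. n1.tag = 15  [E.env * 2 - 33]
10. n1.live = true  [not e.live]
11. n0.acc = -4  [D.tag - 19]
12. n0.idx = 27  [D.tag * -2 + 57]

-4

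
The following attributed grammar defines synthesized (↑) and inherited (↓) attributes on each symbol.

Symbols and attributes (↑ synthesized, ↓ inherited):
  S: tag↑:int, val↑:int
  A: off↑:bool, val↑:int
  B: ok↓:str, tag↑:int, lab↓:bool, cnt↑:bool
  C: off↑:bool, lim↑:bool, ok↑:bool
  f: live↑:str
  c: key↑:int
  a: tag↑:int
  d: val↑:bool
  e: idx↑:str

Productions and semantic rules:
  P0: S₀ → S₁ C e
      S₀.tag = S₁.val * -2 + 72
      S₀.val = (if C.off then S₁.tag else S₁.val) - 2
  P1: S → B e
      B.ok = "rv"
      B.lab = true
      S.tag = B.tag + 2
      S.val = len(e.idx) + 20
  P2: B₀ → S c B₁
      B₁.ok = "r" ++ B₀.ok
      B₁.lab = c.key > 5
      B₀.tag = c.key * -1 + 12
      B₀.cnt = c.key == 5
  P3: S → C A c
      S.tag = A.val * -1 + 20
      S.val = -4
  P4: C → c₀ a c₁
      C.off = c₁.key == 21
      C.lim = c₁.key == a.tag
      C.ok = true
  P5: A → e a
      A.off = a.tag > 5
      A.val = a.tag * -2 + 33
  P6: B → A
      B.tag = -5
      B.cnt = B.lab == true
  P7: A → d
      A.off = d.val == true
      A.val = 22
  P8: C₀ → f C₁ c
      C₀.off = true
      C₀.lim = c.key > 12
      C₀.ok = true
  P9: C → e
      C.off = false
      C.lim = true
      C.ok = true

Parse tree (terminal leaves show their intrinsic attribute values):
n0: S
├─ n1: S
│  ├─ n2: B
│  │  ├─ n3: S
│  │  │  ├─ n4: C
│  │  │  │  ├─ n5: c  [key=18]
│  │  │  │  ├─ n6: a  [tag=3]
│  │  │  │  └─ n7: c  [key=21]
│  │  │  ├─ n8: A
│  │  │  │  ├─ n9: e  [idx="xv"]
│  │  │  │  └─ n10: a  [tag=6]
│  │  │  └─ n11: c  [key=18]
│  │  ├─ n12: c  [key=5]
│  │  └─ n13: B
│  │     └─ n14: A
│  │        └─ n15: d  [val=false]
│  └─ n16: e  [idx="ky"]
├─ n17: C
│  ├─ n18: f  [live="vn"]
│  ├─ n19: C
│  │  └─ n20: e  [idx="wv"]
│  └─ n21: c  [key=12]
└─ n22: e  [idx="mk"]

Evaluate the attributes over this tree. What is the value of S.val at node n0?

1. n2.ok = "rv"  ["rv"]
2. n2.lab = true  [true]
3. n5.key = 18  [terminal]
4. n6.tag = 3  [terminal]
5. n7.key = 21  [terminal]
6. n4.off = true  [c₁.key == 21]
7. n4.lim = false  [c₁.key == a.tag]
8. n4.ok = true  [true]
9. n9.idx = "xv"  [terminal]
10. n10.tag = 6  [terminal]
11. n8.off = true  [a.tag > 5]
12. n8.val = 21  [a.tag * -2 + 33]
13. n11.key = 18  [terminal]
14. n3.tag = -1  [A.val * -1 + 20]
15. n3.val = -4  [-4]
16. n12.key = 5  [terminal]
17. n13.ok = "rrv"  ["r" ++ B₀.ok]
18. n13.lab = false  [c.key > 5]
19. n15.val = false  [terminal]
20. n14.off = false  [d.val == true]
21. n14.val = 22  [22]
22. n13.tag = -5  [-5]
23. n13.cnt = false  [B.lab == true]
24. n2.tag = 7  [c.key * -1 + 12]
25. n2.cnt = true  [c.key == 5]
26. n16.idx = "ky"  [terminal]
27. n1.tag = 9  [B.tag + 2]
28. n1.val = 22  [len(e.idx) + 20]
29. n18.live = "vn"  [terminal]
30. n20.idx = "wv"  [terminal]
31. n19.off = false  [false]
32. n19.lim = true  [true]
33. n19.ok = true  [true]
34. n21.key = 12  [terminal]
35. n17.off = true  [true]
36. n17.lim = false  [c.key > 12]
37. n17.ok = true  [true]
38. n22.idx = "mk"  [terminal]
39. n0.tag = 28  [S₁.val * -2 + 72]
40. n0.val = 7  [(if C.off then S₁.tag else S₁.val) - 2]

7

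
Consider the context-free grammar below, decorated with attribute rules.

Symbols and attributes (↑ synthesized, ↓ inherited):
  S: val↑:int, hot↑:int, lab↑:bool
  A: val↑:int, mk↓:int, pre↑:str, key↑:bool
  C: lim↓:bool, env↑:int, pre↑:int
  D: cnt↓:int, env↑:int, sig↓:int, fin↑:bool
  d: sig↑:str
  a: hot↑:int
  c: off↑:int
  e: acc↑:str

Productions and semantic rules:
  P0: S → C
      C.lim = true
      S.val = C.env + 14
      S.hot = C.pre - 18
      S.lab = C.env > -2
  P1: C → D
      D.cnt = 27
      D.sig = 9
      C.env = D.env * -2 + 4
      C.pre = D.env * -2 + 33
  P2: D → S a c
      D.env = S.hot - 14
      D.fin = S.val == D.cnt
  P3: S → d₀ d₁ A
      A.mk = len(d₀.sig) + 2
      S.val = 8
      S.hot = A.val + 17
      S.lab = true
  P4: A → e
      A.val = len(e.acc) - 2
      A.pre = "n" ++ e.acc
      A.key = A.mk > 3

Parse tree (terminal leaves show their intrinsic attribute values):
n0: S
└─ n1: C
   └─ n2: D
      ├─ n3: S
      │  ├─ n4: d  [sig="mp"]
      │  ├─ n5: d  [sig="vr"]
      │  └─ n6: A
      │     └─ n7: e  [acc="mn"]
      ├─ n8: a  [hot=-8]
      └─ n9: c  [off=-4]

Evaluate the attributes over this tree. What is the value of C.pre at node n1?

1. n1.lim = true  [true]
2. n2.cnt = 27  [27]
3. n2.sig = 9  [9]
4. n4.sig = "mp"  [terminal]
5. n5.sig = "vr"  [terminal]
6. n6.mk = 4  [len(d₀.sig) + 2]
7. n7.acc = "mn"  [terminal]
8. n6.val = 0  [len(e.acc) - 2]
9. n6.pre = "nmn"  ["n" ++ e.acc]
10. n6.key = true  [A.mk > 3]
11. n3.val = 8  [8]
12. n3.hot = 17  [A.val + 17]
13. n3.lab = true  [true]
14. n8.hot = -8  [terminal]
15. n9.off = -4  [terminal]
16. n2.env = 3  [S.hot - 14]
17. n2.fin = false  [S.val == D.cnt]
18. n1.env = -2  [D.env * -2 + 4]
19. n1.pre = 27  [D.env * -2 + 33]
20. n0.val = 12  [C.env + 14]
21. n0.hot = 9  [C.pre - 18]
22. n0.lab = false  [C.env > -2]

27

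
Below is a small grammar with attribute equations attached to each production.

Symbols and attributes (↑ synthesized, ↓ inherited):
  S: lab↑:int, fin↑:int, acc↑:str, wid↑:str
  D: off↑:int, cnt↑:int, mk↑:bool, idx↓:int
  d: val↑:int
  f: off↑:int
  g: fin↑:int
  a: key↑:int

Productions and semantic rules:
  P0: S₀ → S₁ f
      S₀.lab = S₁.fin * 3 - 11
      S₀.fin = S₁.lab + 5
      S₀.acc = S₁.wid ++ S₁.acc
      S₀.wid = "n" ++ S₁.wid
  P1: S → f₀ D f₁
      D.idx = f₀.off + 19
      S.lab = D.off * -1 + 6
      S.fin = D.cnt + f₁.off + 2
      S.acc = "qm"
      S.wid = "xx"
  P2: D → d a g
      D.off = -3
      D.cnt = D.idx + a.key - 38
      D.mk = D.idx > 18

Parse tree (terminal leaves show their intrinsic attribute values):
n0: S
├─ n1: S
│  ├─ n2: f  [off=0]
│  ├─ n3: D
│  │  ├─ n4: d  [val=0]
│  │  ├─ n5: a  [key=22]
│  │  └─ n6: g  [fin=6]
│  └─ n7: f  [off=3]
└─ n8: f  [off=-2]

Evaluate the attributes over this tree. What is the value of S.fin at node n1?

1. n2.off = 0  [terminal]
2. n3.idx = 19  [f₀.off + 19]
3. n4.val = 0  [terminal]
4. n5.key = 22  [terminal]
5. n6.fin = 6  [terminal]
6. n3.off = -3  [-3]
7. n3.cnt = 3  [D.idx + a.key - 38]
8. n3.mk = true  [D.idx > 18]
9. n7.off = 3  [terminal]
10. n1.lab = 9  [D.off * -1 + 6]
11. n1.fin = 8  [D.cnt + f₁.off + 2]
12. n1.acc = "qm"  ["qm"]
13. n1.wid = "xx"  ["xx"]
14. n8.off = -2  [terminal]
15. n0.lab = 13  [S₁.fin * 3 - 11]
16. n0.fin = 14  [S₁.lab + 5]
17. n0.acc = "xxqm"  [S₁.wid ++ S₁.acc]
18. n0.wid = "nxx"  ["n" ++ S₁.wid]

8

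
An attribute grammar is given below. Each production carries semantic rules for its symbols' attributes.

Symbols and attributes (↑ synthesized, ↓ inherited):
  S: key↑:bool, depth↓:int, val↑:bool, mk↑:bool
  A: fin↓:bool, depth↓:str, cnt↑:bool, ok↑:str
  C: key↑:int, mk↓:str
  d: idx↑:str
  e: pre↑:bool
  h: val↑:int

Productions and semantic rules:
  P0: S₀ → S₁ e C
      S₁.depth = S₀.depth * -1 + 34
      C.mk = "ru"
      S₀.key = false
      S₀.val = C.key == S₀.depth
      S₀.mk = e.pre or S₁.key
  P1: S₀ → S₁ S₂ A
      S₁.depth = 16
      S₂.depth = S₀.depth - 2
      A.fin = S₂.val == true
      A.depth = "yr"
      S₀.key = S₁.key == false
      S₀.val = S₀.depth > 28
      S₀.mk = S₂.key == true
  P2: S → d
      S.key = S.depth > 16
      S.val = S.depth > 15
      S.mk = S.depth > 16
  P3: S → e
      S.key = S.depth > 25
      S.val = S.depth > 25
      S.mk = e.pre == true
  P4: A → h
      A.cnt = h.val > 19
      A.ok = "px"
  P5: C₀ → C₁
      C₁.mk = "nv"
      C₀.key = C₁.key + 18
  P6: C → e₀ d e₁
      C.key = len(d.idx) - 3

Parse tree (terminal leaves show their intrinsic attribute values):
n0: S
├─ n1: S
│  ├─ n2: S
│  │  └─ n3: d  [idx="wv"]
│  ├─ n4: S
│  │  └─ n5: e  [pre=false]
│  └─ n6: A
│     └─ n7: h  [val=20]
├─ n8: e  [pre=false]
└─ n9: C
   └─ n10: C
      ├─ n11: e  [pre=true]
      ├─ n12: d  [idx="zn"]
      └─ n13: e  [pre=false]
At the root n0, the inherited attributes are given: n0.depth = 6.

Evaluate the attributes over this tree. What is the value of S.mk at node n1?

1. n0.depth = 6  [given at root]
2. n1.depth = 28  [S₀.depth * -1 + 34]
3. n2.depth = 16  [16]
4. n3.idx = "wv"  [terminal]
5. n2.key = false  [S.depth > 16]
6. n2.val = true  [S.depth > 15]
7. n2.mk = false  [S.depth > 16]
8. n4.depth = 26  [S₀.depth - 2]
9. n5.pre = false  [terminal]
10. n4.key = true  [S.depth > 25]
11. n4.val = true  [S.depth > 25]
12. n4.mk = false  [e.pre == true]
13. n6.fin = true  [S₂.val == true]
14. n6.depth = "yr"  ["yr"]
15. n7.val = 20  [terminal]
16. n6.cnt = true  [h.val > 19]
17. n6.ok = "px"  ["px"]
18. n1.key = true  [S₁.key == false]
19. n1.val = false  [S₀.depth > 28]
20. n1.mk = true  [S₂.key == true]
21. n8.pre = false  [terminal]
22. n9.mk = "ru"  ["ru"]
23. n10.mk = "nv"  ["nv"]
24. n11.pre = true  [terminal]
25. n12.idx = "zn"  [terminal]
26. n13.pre = false  [terminal]
27. n10.key = -1  [len(d.idx) - 3]
28. n9.key = 17  [C₁.key + 18]
29. n0.key = false  [false]
30. n0.val = false  [C.key == S₀.depth]
31. n0.mk = true  [e.pre or S₁.key]

true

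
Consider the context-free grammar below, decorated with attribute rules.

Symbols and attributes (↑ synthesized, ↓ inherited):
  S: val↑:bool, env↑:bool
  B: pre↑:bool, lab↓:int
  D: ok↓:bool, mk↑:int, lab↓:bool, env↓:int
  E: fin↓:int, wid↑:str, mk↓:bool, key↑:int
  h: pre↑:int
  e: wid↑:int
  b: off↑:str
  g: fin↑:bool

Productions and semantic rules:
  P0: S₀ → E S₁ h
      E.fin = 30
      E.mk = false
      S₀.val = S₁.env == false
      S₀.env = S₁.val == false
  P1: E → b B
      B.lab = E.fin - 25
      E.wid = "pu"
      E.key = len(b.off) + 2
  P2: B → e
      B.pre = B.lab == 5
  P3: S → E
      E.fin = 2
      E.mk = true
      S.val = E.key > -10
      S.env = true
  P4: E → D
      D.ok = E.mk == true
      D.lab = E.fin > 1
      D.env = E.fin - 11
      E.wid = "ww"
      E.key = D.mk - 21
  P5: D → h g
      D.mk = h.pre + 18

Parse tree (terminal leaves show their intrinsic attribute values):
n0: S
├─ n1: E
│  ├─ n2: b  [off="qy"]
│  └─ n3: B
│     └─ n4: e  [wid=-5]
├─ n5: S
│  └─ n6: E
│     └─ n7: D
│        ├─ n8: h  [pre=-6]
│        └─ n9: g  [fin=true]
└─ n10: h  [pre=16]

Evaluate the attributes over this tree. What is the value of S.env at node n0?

1. n1.fin = 30  [30]
2. n1.mk = false  [false]
3. n2.off = "qy"  [terminal]
4. n3.lab = 5  [E.fin - 25]
5. n4.wid = -5  [terminal]
6. n3.pre = true  [B.lab == 5]
7. n1.wid = "pu"  ["pu"]
8. n1.key = 4  [len(b.off) + 2]
9. n6.fin = 2  [2]
10. n6.mk = true  [true]
11. n7.ok = true  [E.mk == true]
12. n7.lab = true  [E.fin > 1]
13. n7.env = -9  [E.fin - 11]
14. n8.pre = -6  [terminal]
15. n9.fin = true  [terminal]
16. n7.mk = 12  [h.pre + 18]
17. n6.wid = "ww"  ["ww"]
18. n6.key = -9  [D.mk - 21]
19. n5.val = true  [E.key > -10]
20. n5.env = true  [true]
21. n10.pre = 16  [terminal]
22. n0.val = false  [S₁.env == false]
23. n0.env = false  [S₁.val == false]

false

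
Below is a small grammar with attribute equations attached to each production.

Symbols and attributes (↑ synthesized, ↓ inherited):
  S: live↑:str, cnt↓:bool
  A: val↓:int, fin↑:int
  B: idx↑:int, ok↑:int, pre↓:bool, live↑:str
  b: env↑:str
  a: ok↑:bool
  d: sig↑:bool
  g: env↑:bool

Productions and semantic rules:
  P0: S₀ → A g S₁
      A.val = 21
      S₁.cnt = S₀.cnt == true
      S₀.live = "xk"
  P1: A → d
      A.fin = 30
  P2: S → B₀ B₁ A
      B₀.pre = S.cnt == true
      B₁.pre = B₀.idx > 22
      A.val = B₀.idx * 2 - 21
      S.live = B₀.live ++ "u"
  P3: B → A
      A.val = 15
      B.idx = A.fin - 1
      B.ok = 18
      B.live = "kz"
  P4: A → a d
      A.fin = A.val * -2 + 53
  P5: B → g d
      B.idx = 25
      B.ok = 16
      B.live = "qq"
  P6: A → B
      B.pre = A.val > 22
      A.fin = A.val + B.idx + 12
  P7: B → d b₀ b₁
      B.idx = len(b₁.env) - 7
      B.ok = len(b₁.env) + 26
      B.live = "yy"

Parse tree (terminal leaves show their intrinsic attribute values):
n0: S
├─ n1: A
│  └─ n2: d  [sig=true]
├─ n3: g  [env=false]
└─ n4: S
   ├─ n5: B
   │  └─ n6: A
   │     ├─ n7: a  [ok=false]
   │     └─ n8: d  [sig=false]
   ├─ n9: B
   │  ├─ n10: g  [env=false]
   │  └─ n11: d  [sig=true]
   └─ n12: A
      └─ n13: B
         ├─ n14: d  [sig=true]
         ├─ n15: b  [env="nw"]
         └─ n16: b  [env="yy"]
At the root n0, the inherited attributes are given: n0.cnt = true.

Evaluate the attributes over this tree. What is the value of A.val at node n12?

23

1. n0.cnt = true  [given at root]
2. n1.val = 21  [21]
3. n2.sig = true  [terminal]
4. n1.fin = 30  [30]
5. n3.env = false  [terminal]
6. n4.cnt = true  [S₀.cnt == true]
7. n5.pre = true  [S.cnt == true]
8. n6.val = 15  [15]
9. n7.ok = false  [terminal]
10. n8.sig = false  [terminal]
11. n6.fin = 23  [A.val * -2 + 53]
12. n5.idx = 22  [A.fin - 1]
13. n5.ok = 18  [18]
14. n5.live = "kz"  ["kz"]
15. n9.pre = false  [B₀.idx > 22]
16. n10.env = false  [terminal]
17. n11.sig = true  [terminal]
18. n9.idx = 25  [25]
19. n9.ok = 16  [16]
20. n9.live = "qq"  ["qq"]
21. n12.val = 23  [B₀.idx * 2 - 21]
22. n13.pre = true  [A.val > 22]
23. n14.sig = true  [terminal]
24. n15.env = "nw"  [terminal]
25. n16.env = "yy"  [terminal]
26. n13.idx = -5  [len(b₁.env) - 7]
27. n13.ok = 28  [len(b₁.env) + 26]
28. n13.live = "yy"  ["yy"]
29. n12.fin = 30  [A.val + B.idx + 12]
30. n4.live = "kzu"  [B₀.live ++ "u"]
31. n0.live = "xk"  ["xk"]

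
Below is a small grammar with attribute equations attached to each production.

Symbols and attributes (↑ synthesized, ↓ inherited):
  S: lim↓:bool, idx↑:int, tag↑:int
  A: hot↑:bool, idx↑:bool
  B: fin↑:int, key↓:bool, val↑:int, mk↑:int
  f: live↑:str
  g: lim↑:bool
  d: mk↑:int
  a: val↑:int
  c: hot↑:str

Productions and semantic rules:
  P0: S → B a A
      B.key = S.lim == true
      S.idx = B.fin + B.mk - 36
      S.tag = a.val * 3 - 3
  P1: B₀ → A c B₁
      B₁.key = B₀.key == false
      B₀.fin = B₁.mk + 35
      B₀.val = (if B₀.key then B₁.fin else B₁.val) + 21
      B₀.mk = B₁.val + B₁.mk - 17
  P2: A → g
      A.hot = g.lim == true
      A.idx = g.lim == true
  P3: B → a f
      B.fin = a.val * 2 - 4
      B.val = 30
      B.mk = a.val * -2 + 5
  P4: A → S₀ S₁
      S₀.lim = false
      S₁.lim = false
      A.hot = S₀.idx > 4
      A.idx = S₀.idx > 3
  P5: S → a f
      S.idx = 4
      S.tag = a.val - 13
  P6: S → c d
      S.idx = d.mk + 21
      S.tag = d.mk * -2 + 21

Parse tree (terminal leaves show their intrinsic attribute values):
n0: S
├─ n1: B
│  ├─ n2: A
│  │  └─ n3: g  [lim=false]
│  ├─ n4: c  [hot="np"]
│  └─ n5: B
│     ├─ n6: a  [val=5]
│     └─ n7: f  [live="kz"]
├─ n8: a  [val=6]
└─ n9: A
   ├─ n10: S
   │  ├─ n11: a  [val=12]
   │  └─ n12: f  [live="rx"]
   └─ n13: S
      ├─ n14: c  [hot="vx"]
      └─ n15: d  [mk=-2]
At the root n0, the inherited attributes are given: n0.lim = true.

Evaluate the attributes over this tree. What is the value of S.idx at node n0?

2

1. n0.lim = true  [given at root]
2. n1.key = true  [S.lim == true]
3. n3.lim = false  [terminal]
4. n2.hot = false  [g.lim == true]
5. n2.idx = false  [g.lim == true]
6. n4.hot = "np"  [terminal]
7. n5.key = false  [B₀.key == false]
8. n6.val = 5  [terminal]
9. n7.live = "kz"  [terminal]
10. n5.fin = 6  [a.val * 2 - 4]
11. n5.val = 30  [30]
12. n5.mk = -5  [a.val * -2 + 5]
13. n1.fin = 30  [B₁.mk + 35]
14. n1.val = 27  [(if B₀.key then B₁.fin else B₁.val) + 21]
15. n1.mk = 8  [B₁.val + B₁.mk - 17]
16. n8.val = 6  [terminal]
17. n10.lim = false  [false]
18. n11.val = 12  [terminal]
19. n12.live = "rx"  [terminal]
20. n10.idx = 4  [4]
21. n10.tag = -1  [a.val - 13]
22. n13.lim = false  [false]
23. n14.hot = "vx"  [terminal]
24. n15.mk = -2  [terminal]
25. n13.idx = 19  [d.mk + 21]
26. n13.tag = 25  [d.mk * -2 + 21]
27. n9.hot = false  [S₀.idx > 4]
28. n9.idx = true  [S₀.idx > 3]
29. n0.idx = 2  [B.fin + B.mk - 36]
30. n0.tag = 15  [a.val * 3 - 3]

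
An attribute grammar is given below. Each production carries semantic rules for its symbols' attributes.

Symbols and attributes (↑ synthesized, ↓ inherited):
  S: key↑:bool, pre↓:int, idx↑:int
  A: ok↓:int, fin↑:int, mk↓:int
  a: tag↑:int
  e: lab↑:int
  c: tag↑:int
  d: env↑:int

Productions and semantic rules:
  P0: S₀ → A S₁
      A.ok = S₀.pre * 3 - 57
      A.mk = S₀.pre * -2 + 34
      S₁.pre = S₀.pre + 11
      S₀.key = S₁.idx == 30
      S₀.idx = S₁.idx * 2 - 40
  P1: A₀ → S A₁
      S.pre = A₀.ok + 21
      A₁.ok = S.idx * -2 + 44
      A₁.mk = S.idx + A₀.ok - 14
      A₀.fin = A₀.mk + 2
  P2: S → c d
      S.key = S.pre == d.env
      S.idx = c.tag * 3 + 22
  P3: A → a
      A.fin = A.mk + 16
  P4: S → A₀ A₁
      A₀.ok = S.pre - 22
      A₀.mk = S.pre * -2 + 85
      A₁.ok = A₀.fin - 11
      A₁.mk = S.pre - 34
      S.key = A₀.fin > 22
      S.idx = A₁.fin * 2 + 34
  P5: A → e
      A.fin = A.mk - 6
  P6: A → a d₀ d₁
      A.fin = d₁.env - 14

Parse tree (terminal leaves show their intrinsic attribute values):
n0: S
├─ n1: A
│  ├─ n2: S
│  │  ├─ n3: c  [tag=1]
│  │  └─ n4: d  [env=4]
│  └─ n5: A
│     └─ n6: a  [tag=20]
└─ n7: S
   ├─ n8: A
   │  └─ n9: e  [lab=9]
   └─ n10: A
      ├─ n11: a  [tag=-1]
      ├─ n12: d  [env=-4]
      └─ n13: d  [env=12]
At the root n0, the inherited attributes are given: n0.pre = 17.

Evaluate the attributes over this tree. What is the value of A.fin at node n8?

1. n0.pre = 17  [given at root]
2. n1.ok = -6  [S₀.pre * 3 - 57]
3. n1.mk = 0  [S₀.pre * -2 + 34]
4. n2.pre = 15  [A₀.ok + 21]
5. n3.tag = 1  [terminal]
6. n4.env = 4  [terminal]
7. n2.key = false  [S.pre == d.env]
8. n2.idx = 25  [c.tag * 3 + 22]
9. n5.ok = -6  [S.idx * -2 + 44]
10. n5.mk = 5  [S.idx + A₀.ok - 14]
11. n6.tag = 20  [terminal]
12. n5.fin = 21  [A.mk + 16]
13. n1.fin = 2  [A₀.mk + 2]
14. n7.pre = 28  [S₀.pre + 11]
15. n8.ok = 6  [S.pre - 22]
16. n8.mk = 29  [S.pre * -2 + 85]
17. n9.lab = 9  [terminal]
18. n8.fin = 23  [A.mk - 6]
19. n10.ok = 12  [A₀.fin - 11]
20. n10.mk = -6  [S.pre - 34]
21. n11.tag = -1  [terminal]
22. n12.env = -4  [terminal]
23. n13.env = 12  [terminal]
24. n10.fin = -2  [d₁.env - 14]
25. n7.key = true  [A₀.fin > 22]
26. n7.idx = 30  [A₁.fin * 2 + 34]
27. n0.key = true  [S₁.idx == 30]
28. n0.idx = 20  [S₁.idx * 2 - 40]

23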